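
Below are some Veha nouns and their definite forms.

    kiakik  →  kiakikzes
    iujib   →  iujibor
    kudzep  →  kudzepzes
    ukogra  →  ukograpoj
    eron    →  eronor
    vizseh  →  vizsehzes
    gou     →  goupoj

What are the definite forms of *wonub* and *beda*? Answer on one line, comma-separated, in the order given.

The suffix is conditioned by the final sound: -zes when the stem ends in a voiceless consonant (*kiakik*, *kudzep*, *vizseh*); -or when the stem ends in a voiced consonant (*iujib*, *eron*); -poj when the stem ends in a vowel (*ukogra*, *gou*).
The final sound of *wonub* is /b/, which is a voiced consonant, so the suffix is -or, giving *wonubor*.
Since the final sound of *beda* is /a/ (a vowel), it takes -poj, giving *bedapoj*.

wonubor, bedapoj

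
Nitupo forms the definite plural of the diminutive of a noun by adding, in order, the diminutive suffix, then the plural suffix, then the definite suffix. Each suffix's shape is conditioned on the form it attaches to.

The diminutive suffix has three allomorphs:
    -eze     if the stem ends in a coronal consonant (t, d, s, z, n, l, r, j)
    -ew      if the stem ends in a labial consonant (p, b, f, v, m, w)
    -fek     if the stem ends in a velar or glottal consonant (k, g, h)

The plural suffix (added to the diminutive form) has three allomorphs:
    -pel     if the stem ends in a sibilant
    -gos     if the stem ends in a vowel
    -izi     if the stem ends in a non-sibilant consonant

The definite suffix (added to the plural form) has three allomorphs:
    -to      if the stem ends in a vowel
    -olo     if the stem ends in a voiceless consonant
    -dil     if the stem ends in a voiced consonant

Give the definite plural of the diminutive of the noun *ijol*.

*ijol* — final consonant /l/ (coronal) → -eze → *ijoleze*.
The final sound of the diminutive form *ijoleze* is /e/, which is a vowel, so the plural suffix is -gos, giving *ijolezegos*.
The final sound of the plural form *ijolezegos* is /s/, which is a voiceless consonant, so the definite suffix is -olo, giving *ijolezegosolo*.

ijolezegosolo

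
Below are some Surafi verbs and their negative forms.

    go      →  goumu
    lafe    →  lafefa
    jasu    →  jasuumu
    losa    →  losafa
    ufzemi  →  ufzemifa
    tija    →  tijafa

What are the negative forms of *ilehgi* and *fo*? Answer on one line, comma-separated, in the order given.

ilehgifa, foumu

The suffix is conditioned by the last vowel: -umu when the last vowel of the stem is a rounded vowel (*go*, *jasu*); -fa when the last vowel of the stem is an unrounded vowel (*lafe*, *losa*, *ufzemi*, *tija*).
Since the last vowel of *ilehgi* is /i/ (an unrounded vowel), it takes -fa, giving *ilehgifa*.
Since the last vowel of *fo* is /o/ (a rounded vowel), it takes -umu, giving *foumu*.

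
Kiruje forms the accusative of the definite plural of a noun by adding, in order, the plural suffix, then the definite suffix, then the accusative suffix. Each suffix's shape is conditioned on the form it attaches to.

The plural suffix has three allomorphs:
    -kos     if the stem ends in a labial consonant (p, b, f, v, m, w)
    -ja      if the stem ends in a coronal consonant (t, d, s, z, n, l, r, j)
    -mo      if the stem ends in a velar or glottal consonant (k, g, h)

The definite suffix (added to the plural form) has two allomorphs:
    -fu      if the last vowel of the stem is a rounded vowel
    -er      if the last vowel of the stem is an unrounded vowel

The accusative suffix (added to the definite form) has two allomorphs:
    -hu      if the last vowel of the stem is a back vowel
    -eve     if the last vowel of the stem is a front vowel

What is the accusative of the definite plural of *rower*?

Since the final consonant of *rower* is /r/ (coronal), it takes -ja, giving *rowerja*.
The plural form *rowerja*: last vowel = /a/, an unrounded vowel → -er → *rowerjaer*.
The definite form *rowerjaer*: last vowel = /e/, a front vowel → -eve → *rowerjaereve*.

rowerjaereve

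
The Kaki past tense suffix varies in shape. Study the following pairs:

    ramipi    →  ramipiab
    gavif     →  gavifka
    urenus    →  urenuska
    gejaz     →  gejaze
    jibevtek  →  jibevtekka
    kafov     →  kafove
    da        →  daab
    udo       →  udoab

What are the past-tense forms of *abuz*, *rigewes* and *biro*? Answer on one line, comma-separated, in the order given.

abuze, rigeweska, biroab

The suffix is conditioned by the final sound: -ka when the stem ends in a voiceless consonant (*gavif*, *urenus*, *jibevtek*); -e when the stem ends in a voiced consonant (*gejaz*, *kafov*); -ab when the stem ends in a vowel (*ramipi*, *da*, *udo*).
Since the final sound of *abuz* is /z/ (a voiced consonant), it takes -e, giving *abuze*.
The final sound of *rigewes* is /s/, which is a voiceless consonant, so the suffix is -ka, giving *rigeweska*.
*biro*: final sound = /o/, a vowel → -ab → *biroab*.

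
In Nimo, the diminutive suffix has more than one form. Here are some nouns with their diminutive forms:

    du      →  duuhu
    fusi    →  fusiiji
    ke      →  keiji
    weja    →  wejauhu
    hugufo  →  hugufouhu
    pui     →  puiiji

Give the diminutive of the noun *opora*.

oporauhu

Looking at the last vowel of each stem: -iji when the last vowel of the stem is a front vowel (*fusi*, *ke*, *pui*); -uhu when the last vowel of the stem is a back vowel (*du*, *weja*, *hugufo*).
*opora* — last vowel /a/ (a back vowel) → -uhu → *oporauhu*.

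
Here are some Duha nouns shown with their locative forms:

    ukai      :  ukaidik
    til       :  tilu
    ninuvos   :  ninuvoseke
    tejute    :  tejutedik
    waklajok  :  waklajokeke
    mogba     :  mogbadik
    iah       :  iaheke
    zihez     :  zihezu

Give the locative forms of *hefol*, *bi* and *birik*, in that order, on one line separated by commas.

Looking at the final sound of each stem: -eke when the stem ends in a voiceless consonant (*ninuvos*, *waklajok*, *iah*); -u when the stem ends in a voiced consonant (*til*, *zihez*); -dik when the stem ends in a vowel (*ukai*, *tejute*, *mogba*).
*hefol*: final sound = /l/, a voiced consonant → -u → *hefolu*.
*bi* — final sound /i/ (a vowel) → -dik → *bidik*.
*birik* — final sound /k/ (a voiceless consonant) → -eke → *birikeke*.

hefolu, bidik, birikeke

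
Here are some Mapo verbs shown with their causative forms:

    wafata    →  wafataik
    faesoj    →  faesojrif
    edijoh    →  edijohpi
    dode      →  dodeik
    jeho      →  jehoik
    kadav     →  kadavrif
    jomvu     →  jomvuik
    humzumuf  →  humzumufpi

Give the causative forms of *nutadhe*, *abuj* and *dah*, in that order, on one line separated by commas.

nutadheik, abujrif, dahpi

The alternation tracks the final sound of the stem — -pi when the stem ends in a voiceless consonant (*edijoh*, *humzumuf*); -rif when the stem ends in a voiced consonant (*faesoj*, *kadav*); -ik when the stem ends in a vowel (*wafata*, *dode*, *jeho*, *jomvu*).
*nutadhe*: final sound = /e/, a vowel → -ik → *nutadheik*.
*abuj* — final sound /j/ (a voiced consonant) → -rif → *abujrif*.
*dah*: final sound = /h/, a voiceless consonant → -pi → *dahpi*.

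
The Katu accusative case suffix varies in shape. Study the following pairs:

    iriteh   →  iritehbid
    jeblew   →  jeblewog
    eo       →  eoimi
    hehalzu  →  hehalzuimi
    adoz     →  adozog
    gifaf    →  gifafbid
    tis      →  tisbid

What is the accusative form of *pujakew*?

pujakewog

The suffix is conditioned by the final sound: -bid when the stem ends in a voiceless consonant (*iriteh*, *gifaf*, *tis*); -og when the stem ends in a voiced consonant (*jeblew*, *adoz*); -imi when the stem ends in a vowel (*eo*, *hehalzu*).
*pujakew* — final sound /w/ (a voiced consonant) → -og → *pujakewog*.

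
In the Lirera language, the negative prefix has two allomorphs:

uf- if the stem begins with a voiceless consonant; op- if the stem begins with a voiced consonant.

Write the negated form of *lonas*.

oplonas

*lonas*: first consonant = /l/, voiced → op- → *oplonas*.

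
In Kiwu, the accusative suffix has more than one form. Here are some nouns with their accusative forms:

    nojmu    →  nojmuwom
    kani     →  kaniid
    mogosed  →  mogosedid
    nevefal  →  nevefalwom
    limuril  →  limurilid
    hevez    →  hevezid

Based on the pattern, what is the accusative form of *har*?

The alternation tracks the last vowel of the stem — -id when the last vowel of the stem is a front vowel (*kani*, *mogosed*, *limuril*, *hevez*); -wom when the last vowel of the stem is a back vowel (*nojmu*, *nevefal*).
Since the last vowel of *har* is /a/ (a back vowel), it takes -wom, giving *harwom*.

harwom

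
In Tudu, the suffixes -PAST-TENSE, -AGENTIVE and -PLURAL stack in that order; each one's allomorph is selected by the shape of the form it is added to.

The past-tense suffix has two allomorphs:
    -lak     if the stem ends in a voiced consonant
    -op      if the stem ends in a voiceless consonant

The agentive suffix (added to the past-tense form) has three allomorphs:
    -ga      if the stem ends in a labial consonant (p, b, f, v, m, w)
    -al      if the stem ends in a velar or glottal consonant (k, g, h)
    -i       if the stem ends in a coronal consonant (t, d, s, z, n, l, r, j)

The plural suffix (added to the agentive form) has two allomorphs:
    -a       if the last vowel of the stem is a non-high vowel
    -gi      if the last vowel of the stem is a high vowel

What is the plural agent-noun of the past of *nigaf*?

*nigaf* — final consonant /f/ (voiceless) → -op → *nigafop*.
The past-tense form *nigafop* — final consonant /p/ (labial) → -ga → *nigafopga*.
The agentive form *nigafopga*: last vowel = /a/, a non-high vowel → -a → *nigafopgaa*.

nigafopgaa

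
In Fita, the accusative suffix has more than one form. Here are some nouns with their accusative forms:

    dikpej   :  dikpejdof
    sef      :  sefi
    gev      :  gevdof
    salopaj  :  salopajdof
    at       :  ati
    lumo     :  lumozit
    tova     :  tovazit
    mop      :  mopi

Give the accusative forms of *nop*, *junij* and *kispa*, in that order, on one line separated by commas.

nopi, junijdof, kispazit

The alternation tracks the final sound of the stem — -i when the stem ends in a voiceless consonant (*sef*, *at*, *mop*); -dof when the stem ends in a voiced consonant (*dikpej*, *gev*, *salopaj*); -zit when the stem ends in a vowel (*lumo*, *tova*).
Since the final sound of *nop* is /p/ (a voiceless consonant), it takes -i, giving *nopi*.
Since the final sound of *junij* is /j/ (a voiced consonant), it takes -dof, giving *junijdof*.
*kispa*: final sound = /a/, a vowel → -zit → *kispazit*.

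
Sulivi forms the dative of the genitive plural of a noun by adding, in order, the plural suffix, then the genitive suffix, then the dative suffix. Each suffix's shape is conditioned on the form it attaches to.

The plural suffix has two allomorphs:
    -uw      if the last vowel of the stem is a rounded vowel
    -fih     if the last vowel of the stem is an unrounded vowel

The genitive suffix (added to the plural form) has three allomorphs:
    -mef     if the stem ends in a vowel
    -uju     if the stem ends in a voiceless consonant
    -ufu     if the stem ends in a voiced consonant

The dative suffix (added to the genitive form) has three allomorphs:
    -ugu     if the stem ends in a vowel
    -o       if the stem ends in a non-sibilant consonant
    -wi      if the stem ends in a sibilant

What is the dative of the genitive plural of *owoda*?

*owoda*: last vowel = /a/, an unrounded vowel → -fih → *owodafih*.
The final sound of the plural form *owodafih* is /h/, which is a voiceless consonant, so the genitive suffix is -uju, giving *owodafihuju*.
The genitive form *owodafihuju* — final sound /u/ (a vowel) → -ugu → *owodafihujuugu*.

owodafihujuugu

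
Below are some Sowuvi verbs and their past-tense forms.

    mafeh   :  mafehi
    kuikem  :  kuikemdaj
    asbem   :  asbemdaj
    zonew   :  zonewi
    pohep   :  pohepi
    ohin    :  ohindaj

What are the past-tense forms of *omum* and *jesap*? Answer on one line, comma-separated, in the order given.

Looking at the final consonant of each stem: -daj when the stem ends in a nasal (*kuikem*, *asbem*, *ohin*); -i when the stem ends in a non-nasal consonant (*mafeh*, *zonew*, *pohep*).
*omum* — final consonant /m/ (a nasal) → -daj → *omumdaj*.
*jesap*: final consonant = /p/, non-nasal → -i → *jesapi*.

omumdaj, jesapi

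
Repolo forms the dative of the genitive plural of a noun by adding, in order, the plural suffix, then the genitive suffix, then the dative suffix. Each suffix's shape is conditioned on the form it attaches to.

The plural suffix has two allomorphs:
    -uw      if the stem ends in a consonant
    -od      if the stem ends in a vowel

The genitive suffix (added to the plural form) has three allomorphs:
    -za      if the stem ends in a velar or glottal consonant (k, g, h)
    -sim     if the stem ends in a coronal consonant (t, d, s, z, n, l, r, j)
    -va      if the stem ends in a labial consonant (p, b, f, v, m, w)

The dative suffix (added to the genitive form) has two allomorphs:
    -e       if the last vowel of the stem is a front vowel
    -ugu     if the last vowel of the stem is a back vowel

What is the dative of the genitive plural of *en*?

Since the final sound of *en* is /n/ (a consonant), it takes -uw, giving *enuw*.
The plural form *enuw*: final consonant = /w/, labial → -va → *enuwva*.
Since the last vowel of the genitive form *enuwva* is /a/ (a back vowel), it takes -ugu, giving *enuwvaugu*.

enuwvaugu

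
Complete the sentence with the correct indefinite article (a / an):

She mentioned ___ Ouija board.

The indefinite article is chosen by the initial *sound* of the following word, not its spelling.
*Ouija* begins with the sound /wiː/ (pronounced /ˈwiːdʒə/) — a consonant sound.
So the article is *a*: She mentioned a Ouija board.

a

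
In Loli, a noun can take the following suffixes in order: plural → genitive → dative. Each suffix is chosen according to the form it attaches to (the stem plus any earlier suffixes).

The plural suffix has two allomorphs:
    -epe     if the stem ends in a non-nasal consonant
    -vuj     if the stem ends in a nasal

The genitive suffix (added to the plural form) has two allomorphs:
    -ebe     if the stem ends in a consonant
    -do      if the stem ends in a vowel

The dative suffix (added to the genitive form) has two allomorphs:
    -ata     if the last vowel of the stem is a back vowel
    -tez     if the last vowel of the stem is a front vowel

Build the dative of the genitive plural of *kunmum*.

kunmumvujebetez

Since the final consonant of *kunmum* is /m/ (a nasal), it takes -vuj, giving *kunmumvuj*.
The plural form *kunmumvuj*: final sound = /j/, a consonant → -ebe → *kunmumvujebe*.
Since the last vowel of the genitive form *kunmumvujebe* is /e/ (a front vowel), it takes -tez, giving *kunmumvujebetez*.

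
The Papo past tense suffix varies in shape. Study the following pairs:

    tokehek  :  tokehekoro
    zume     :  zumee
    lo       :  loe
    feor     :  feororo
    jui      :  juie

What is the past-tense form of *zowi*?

The pattern is consonant vs. vowel: -oro when the stem ends in a consonant (*tokehek*, *feor*); -e when the stem ends in a vowel (*zume*, *lo*, *jui*).
*zowi* — final sound /i/ (a vowel) → -e → *zowie*.

zowie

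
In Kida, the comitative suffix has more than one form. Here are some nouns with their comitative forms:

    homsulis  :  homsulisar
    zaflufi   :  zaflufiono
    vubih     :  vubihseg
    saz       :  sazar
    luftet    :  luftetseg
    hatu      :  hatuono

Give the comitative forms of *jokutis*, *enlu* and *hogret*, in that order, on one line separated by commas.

jokutisar, enluono, hogretseg

The pattern is sibilance of the final sound: -ar when the stem ends in a sibilant (*homsulis*, *saz*); -seg when the stem ends in a non-sibilant consonant (*vubih*, *luftet*); -ono when the stem ends in a vowel (*zaflufi*, *hatu*).
*jokutis* — final sound /s/ (a sibilant) → -ar → *jokutisar*.
Since the final sound of *enlu* is /u/ (a vowel), it takes -ono, giving *enluono*.
*hogret*: final sound = /t/, a non-sibilant consonant → -seg → *hogretseg*.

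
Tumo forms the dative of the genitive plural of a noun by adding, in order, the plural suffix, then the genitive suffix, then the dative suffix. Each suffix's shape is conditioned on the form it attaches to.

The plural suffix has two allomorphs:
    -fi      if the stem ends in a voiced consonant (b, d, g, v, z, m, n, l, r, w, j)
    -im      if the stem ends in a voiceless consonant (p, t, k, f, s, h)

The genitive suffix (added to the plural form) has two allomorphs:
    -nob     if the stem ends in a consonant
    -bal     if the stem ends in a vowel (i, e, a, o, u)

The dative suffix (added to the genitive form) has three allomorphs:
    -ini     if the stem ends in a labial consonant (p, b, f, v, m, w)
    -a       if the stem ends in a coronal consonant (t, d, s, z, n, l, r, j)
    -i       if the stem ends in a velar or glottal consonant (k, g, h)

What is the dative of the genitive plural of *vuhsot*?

vuhsotimnobini

Since the final consonant of *vuhsot* is /t/ (voiceless), it takes -im, giving *vuhsotim*.
Since the final sound of the plural form *vuhsotim* is /m/ (a consonant), it takes -nob, giving *vuhsotimnob*.
The genitive form *vuhsotimnob* — final consonant /b/ (labial) → -ini → *vuhsotimnobini*.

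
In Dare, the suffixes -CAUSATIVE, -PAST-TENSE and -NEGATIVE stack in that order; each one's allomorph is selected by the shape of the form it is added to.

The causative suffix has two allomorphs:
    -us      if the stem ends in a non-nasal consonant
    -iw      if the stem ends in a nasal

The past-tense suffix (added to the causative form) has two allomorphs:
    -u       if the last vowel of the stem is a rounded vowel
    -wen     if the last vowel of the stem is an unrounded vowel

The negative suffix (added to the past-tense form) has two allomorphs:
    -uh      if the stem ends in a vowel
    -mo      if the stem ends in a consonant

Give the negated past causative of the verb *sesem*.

Since the final consonant of *sesem* is /m/ (a nasal), it takes -iw, giving *sesemiw*.
The causative form *sesemiw*: last vowel = /i/, an unrounded vowel → -wen → *sesemiwwen*.
The final sound of the past-tense form *sesemiwwen* is /n/, which is a consonant, so the negative suffix is -mo, giving *sesemiwwenmo*.

sesemiwwenmo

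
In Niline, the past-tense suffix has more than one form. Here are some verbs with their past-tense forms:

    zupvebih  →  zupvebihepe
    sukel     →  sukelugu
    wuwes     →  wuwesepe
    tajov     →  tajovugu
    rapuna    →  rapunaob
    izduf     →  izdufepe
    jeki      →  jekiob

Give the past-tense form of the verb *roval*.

Looking at the final sound of each stem: -epe when the stem ends in a voiceless consonant (*zupvebih*, *wuwes*, *izduf*); -ugu when the stem ends in a voiced consonant (*sukel*, *tajov*); -ob when the stem ends in a vowel (*rapuna*, *jeki*).
The final sound of *roval* is /l/, which is a voiced consonant, so the suffix is -ugu, giving *rovalugu*.

rovalugu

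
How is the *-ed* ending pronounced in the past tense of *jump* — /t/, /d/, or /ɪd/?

/t/

The stem *jump* ends in a voiceless consonant other than /t/.
The -ed suffix is realized as /ɪd/ after /t, d/; as /t/ after other voiceless consonants; and as /d/ after other voiced sounds.
So -ed on *jump* is pronounced /t/.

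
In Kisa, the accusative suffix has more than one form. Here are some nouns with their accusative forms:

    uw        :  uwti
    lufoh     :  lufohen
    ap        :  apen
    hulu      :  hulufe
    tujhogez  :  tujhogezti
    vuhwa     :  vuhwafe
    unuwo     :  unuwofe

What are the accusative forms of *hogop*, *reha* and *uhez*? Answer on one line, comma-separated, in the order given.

hogopen, rehafe, uhezti

The alternation tracks the final sound of the stem — -en when the stem ends in a voiceless consonant (*lufoh*, *ap*); -ti when the stem ends in a voiced consonant (*uw*, *tujhogez*); -fe when the stem ends in a vowel (*hulu*, *vuhwa*, *unuwo*).
The final sound of *hogop* is /p/, which is a voiceless consonant, so the suffix is -en, giving *hogopen*.
The final sound of *reha* is /a/, which is a vowel, so the suffix is -fe, giving *rehafe*.
Since the final sound of *uhez* is /z/ (a voiced consonant), it takes -ti, giving *uhezti*.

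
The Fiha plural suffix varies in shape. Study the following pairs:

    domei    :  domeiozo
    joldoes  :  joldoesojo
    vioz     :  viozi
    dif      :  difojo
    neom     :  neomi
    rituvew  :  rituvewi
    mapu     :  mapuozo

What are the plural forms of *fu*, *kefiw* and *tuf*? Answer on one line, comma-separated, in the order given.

Looking at the final sound of each stem: -ojo when the stem ends in a voiceless consonant (*joldoes*, *dif*); -i when the stem ends in a voiced consonant (*vioz*, *neom*, *rituvew*); -ozo when the stem ends in a vowel (*domei*, *mapu*).
Since the final sound of *fu* is /u/ (a vowel), it takes -ozo, giving *fuozo*.
Since the final sound of *kefiw* is /w/ (a voiced consonant), it takes -i, giving *kefiwi*.
The final sound of *tuf* is /f/, which is a voiceless consonant, so the suffix is -ojo, giving *tufojo*.

fuozo, kefiwi, tufojo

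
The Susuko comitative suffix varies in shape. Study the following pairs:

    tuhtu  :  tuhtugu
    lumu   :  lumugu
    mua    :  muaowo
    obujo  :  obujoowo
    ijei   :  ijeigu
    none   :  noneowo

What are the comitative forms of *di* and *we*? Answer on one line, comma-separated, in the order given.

digu, weowo

The suffix is conditioned by the last vowel: -gu when the last vowel of the stem is a high vowel (*tuhtu*, *lumu*, *ijei*); -owo when the last vowel of the stem is a non-high vowel (*mua*, *obujo*, *none*).
Since the last vowel of *di* is /i/ (a high vowel), it takes -gu, giving *digu*.
*we*: last vowel = /e/, a non-high vowel → -owo → *weowo*.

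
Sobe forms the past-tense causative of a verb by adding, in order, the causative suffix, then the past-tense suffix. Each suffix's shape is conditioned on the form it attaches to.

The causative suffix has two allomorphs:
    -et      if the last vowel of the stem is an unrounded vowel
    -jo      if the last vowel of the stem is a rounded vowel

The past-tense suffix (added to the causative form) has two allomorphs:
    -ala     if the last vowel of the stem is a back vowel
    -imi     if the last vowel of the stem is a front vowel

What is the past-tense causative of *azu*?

azujoala

The last vowel of *azu* is /u/, which is a rounded vowel, so the causative suffix is -jo, giving *azujo*.
The causative form *azujo* — last vowel /o/ (a back vowel) → -ala → *azujoala*.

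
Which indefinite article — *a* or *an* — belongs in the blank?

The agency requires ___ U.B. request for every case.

The indefinite article is chosen by the initial *sound* of the following word, not its spelling.
The initialism *U.B.* is read letter by letter; the first letter, U, is pronounced /juː/, which begins with a consonant sound.
So the article is *a*: The agency requires a U.B. request for every case.

a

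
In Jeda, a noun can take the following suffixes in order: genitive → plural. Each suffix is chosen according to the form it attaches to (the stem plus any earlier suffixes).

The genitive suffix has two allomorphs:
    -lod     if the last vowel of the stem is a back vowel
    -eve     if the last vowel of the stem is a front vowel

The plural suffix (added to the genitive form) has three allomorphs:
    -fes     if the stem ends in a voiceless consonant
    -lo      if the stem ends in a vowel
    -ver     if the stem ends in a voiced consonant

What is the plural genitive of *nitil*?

nitilevelo

*nitil*: last vowel = /i/, a front vowel → -eve → *nitileve*.
The genitive form *nitileve* — final sound /e/ (a vowel) → -lo → *nitilevelo*.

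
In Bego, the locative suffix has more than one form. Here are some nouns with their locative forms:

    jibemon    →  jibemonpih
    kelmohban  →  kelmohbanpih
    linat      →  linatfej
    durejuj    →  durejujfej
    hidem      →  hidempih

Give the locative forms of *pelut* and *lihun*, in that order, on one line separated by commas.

The suffix is conditioned by the final consonant: -pih when the stem ends in a nasal (*jibemon*, *kelmohban*, *hidem*); -fej when the stem ends in a non-nasal consonant (*linat*, *durejuj*).
*pelut*: final consonant = /t/, non-nasal → -fej → *pelutfej*.
Since the final consonant of *lihun* is /n/ (a nasal), it takes -pih, giving *lihunpih*.

pelutfej, lihunpih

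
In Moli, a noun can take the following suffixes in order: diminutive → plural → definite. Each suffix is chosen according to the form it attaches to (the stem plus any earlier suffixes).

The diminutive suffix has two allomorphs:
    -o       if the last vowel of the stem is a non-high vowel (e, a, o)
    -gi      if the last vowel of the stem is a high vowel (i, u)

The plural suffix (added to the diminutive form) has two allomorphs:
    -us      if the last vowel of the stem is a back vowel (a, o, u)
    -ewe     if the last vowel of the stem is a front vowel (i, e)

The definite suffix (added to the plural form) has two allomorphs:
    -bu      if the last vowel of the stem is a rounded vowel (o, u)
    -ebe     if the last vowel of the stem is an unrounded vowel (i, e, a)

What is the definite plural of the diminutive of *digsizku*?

digsizkugieweebe

*digsizku*: last vowel = /u/, a high vowel → -gi → *digsizkugi*.
The diminutive form *digsizkugi*: last vowel = /i/, a front vowel → -ewe → *digsizkugiewe*.
Since the last vowel of the plural form *digsizkugiewe* is /e/ (an unrounded vowel), it takes -ebe, giving *digsizkugieweebe*.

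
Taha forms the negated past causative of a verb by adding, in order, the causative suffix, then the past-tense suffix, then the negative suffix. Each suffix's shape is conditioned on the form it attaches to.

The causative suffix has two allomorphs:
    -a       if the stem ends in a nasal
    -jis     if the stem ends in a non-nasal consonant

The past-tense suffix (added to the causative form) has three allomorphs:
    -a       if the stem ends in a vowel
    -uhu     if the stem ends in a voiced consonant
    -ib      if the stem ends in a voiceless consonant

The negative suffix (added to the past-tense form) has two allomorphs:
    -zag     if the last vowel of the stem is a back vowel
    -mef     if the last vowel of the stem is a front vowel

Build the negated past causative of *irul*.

The final consonant of *irul* is /l/, which is non-nasal, so the causative suffix is -jis, giving *iruljis*.
The causative form *iruljis*: final sound = /s/, a voiceless consonant → -ib → *iruljisib*.
The past-tense form *iruljisib* — last vowel /i/ (a front vowel) → -mef → *iruljisibmef*.

iruljisibmef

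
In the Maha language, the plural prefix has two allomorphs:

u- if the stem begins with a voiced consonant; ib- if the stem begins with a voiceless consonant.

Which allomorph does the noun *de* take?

Since the first consonant of *de* is /d/ (voiced), it takes u-.

u-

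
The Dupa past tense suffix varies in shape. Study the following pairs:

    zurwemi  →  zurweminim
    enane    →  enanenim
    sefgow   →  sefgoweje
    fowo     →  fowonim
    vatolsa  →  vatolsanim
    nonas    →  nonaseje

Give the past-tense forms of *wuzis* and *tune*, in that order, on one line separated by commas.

Looking at the final sound of each stem: -eje when the stem ends in a consonant (*sefgow*, *nonas*); -nim when the stem ends in a vowel (*zurwemi*, *enane*, *fowo*, *vatolsa*).
Since the final sound of *wuzis* is /s/ (a consonant), it takes -eje, giving *wuziseje*.
*tune*: final sound = /e/, a vowel → -nim → *tunenim*.

wuziseje, tunenim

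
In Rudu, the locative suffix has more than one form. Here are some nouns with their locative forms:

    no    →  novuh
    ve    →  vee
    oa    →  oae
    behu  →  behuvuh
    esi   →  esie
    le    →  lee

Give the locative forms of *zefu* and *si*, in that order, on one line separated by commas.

zefuvuh, sie

The suffix is conditioned by the last vowel: -vuh when the last vowel of the stem is a rounded vowel (*no*, *behu*); -e when the last vowel of the stem is an unrounded vowel (*ve*, *oa*, *esi*, *le*).
*zefu* — last vowel /u/ (a rounded vowel) → -vuh → *zefuvuh*.
*si*: last vowel = /i/, an unrounded vowel → -e → *sie*.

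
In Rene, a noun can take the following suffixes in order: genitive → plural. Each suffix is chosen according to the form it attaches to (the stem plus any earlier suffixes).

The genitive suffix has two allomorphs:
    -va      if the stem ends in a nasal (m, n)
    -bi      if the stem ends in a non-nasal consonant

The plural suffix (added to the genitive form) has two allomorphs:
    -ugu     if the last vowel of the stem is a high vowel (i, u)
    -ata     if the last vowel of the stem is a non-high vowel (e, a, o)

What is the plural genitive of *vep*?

vepbiugu

*vep*: final consonant = /p/, non-nasal → -bi → *vepbi*.
The genitive form *vepbi* — last vowel /i/ (a high vowel) → -ugu → *vepbiugu*.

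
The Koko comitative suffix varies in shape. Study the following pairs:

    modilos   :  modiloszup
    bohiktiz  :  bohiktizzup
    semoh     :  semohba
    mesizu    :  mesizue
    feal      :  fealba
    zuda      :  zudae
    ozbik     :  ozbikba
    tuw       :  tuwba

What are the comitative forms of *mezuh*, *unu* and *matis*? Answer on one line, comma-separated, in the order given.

Looking at the final sound of each stem: -zup when the stem ends in a sibilant (*modilos*, *bohiktiz*); -ba when the stem ends in a non-sibilant consonant (*semoh*, *feal*, *ozbik*, *tuw*); -e when the stem ends in a vowel (*mesizu*, *zuda*).
The final sound of *mezuh* is /h/, which is a non-sibilant consonant, so the suffix is -ba, giving *mezuhba*.
*unu*: final sound = /u/, a vowel → -e → *unue*.
Since the final sound of *matis* is /s/ (a sibilant), it takes -zup, giving *matiszup*.

mezuhba, unue, matiszup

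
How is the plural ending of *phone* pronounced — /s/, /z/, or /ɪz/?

/z/

The stem *phone* ends in a voiced non-sibilant sound.
The plural suffix surfaces as /ɪz/ after sibilants, /s/ after other voiceless consonants, and /z/ after other voiced sounds.
So the plural -s on *phone* is pronounced /z/.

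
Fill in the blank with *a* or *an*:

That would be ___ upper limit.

The indefinite article is chosen by the initial *sound* of the following word, not its spelling.
*upper* begins with the sound /ʌ/ (u pronounced /ʌ/) — a vowel sound.
So the article is *an*: That would be an upper limit.

an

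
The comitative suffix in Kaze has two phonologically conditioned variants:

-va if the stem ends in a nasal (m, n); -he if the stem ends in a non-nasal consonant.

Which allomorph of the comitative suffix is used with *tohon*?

*tohon*: final consonant = /n/, a nasal → -va.

-va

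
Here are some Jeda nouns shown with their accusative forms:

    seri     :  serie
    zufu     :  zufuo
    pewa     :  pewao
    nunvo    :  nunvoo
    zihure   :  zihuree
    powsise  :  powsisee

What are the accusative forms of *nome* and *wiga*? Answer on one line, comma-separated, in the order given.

The pattern is front/back vowel harmony: -e when the last vowel of the stem is a front vowel (*seri*, *zihure*, *powsise*); -o when the last vowel of the stem is a back vowel (*zufu*, *pewa*, *nunvo*).
*nome*: last vowel = /e/, a front vowel → -e → *nomee*.
The last vowel of *wiga* is /a/, which is a back vowel, so the suffix is -o, giving *wigao*.

nomee, wigao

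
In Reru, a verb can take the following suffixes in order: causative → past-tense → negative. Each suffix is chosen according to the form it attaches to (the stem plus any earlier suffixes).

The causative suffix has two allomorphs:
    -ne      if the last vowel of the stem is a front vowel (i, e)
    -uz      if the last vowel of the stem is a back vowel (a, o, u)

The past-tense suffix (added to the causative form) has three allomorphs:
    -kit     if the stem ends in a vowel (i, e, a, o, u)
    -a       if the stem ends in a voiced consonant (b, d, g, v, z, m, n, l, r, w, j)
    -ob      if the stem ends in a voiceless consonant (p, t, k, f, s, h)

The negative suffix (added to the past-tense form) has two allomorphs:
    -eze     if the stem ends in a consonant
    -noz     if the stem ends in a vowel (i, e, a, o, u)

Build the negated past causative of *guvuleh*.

guvulehnekiteze

Since the last vowel of *guvuleh* is /e/ (a front vowel), it takes -ne, giving *guvulehne*.
The causative form *guvulehne*: final sound = /e/, a vowel → -kit → *guvulehnekit*.
The final sound of the past-tense form *guvulehnekit* is /t/, which is a consonant, so the negative suffix is -eze, giving *guvulehnekiteze*.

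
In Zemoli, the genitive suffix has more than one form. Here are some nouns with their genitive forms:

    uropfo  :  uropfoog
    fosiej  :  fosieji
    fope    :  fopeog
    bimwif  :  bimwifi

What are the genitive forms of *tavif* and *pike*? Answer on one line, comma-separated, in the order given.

The suffix is conditioned by the final sound: -i when the stem ends in a consonant (*fosiej*, *bimwif*); -og when the stem ends in a vowel (*uropfo*, *fope*).
Since the final sound of *tavif* is /f/ (a consonant), it takes -i, giving *tavifi*.
Since the final sound of *pike* is /e/ (a vowel), it takes -og, giving *pikeog*.

tavifi, pikeog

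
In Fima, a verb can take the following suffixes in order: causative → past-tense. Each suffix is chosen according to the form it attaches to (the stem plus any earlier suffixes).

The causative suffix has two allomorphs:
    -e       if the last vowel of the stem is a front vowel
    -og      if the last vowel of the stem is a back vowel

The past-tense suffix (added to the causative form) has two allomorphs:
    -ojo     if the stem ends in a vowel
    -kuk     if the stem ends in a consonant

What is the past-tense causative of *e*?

eeojo

*e* — last vowel /e/ (a front vowel) → -e → *ee*.
The final sound of the causative form *ee* is /e/, which is a vowel, so the past-tense suffix is -ojo, giving *eeojo*.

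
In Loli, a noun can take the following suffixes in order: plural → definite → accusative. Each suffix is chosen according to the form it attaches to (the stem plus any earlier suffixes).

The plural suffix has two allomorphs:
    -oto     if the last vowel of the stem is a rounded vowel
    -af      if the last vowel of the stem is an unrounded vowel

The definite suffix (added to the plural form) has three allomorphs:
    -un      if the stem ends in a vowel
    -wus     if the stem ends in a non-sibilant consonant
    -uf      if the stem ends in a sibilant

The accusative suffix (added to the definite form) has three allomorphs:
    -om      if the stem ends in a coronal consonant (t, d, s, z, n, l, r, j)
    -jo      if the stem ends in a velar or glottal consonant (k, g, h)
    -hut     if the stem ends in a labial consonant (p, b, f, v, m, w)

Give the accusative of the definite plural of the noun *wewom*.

The last vowel of *wewom* is /o/, which is a rounded vowel, so the plural suffix is -oto, giving *wewomoto*.
The plural form *wewomoto* — final sound /o/ (a vowel) → -un → *wewomotoun*.
Since the final consonant of the definite form *wewomotoun* is /n/ (coronal), it takes -om, giving *wewomotounom*.

wewomotounom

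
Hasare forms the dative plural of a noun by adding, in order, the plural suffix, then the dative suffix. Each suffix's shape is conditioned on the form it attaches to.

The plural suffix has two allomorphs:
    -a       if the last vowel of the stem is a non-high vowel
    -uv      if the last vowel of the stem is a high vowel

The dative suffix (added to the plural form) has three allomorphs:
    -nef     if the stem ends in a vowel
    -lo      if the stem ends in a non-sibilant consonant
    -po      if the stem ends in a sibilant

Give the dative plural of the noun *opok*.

*opok*: last vowel = /o/, a non-high vowel → -a → *opoka*.
The final sound of the plural form *opoka* is /a/, which is a vowel, so the dative suffix is -nef, giving *opokanef*.

opokanef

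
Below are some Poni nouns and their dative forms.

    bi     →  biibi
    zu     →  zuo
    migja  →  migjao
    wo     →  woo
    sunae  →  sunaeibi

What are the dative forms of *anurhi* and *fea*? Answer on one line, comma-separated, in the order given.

The pattern is front/back vowel harmony: -ibi when the last vowel of the stem is a front vowel (*bi*, *sunae*); -o when the last vowel of the stem is a back vowel (*zu*, *migja*, *wo*).
*anurhi* — last vowel /i/ (a front vowel) → -ibi → *anurhiibi*.
*fea* — last vowel /a/ (a back vowel) → -o → *feao*.

anurhiibi, feao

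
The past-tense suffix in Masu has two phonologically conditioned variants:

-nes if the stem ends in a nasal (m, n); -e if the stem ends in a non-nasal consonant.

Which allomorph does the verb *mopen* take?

*mopen* — final consonant /n/ (a nasal) → -nes.

-nes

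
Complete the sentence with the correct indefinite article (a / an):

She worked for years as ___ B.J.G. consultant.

a

The indefinite article is chosen by the initial *sound* of the following word, not its spelling.
The initialism *B.J.G.* is read letter by letter; the first letter, B, is pronounced /biː/, which begins with a consonant sound.
So the article is *a*: She worked for years as a B.J.G. consultant.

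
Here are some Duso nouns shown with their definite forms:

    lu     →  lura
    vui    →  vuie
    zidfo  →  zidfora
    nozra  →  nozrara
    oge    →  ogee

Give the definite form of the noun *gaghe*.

The alternation tracks the last vowel of the stem — -e when the last vowel of the stem is a front vowel (*vui*, *oge*); -ra when the last vowel of the stem is a back vowel (*lu*, *zidfo*, *nozra*).
Since the last vowel of *gaghe* is /e/ (a front vowel), it takes -e, giving *gaghee*.

gaghee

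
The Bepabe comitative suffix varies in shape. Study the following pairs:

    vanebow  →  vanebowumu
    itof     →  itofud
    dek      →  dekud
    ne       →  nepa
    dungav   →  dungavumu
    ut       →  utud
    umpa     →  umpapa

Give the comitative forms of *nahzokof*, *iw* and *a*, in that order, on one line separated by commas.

The pattern is voicing of the final sound: -ud when the stem ends in a voiceless consonant (*itof*, *dek*, *ut*); -umu when the stem ends in a voiced consonant (*vanebow*, *dungav*); -pa when the stem ends in a vowel (*ne*, *umpa*).
Since the final sound of *nahzokof* is /f/ (a voiceless consonant), it takes -ud, giving *nahzokofud*.
*iw*: final sound = /w/, a voiced consonant → -umu → *iwumu*.
Since the final sound of *a* is /a/ (a vowel), it takes -pa, giving *apa*.

nahzokofud, iwumu, apa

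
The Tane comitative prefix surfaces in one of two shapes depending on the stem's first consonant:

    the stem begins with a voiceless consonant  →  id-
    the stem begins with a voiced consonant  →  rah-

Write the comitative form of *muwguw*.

rahmuwguw

The first consonant of *muwguw* is /m/, which is voiced, so the prefix is rah-, giving *rahmuwguw*.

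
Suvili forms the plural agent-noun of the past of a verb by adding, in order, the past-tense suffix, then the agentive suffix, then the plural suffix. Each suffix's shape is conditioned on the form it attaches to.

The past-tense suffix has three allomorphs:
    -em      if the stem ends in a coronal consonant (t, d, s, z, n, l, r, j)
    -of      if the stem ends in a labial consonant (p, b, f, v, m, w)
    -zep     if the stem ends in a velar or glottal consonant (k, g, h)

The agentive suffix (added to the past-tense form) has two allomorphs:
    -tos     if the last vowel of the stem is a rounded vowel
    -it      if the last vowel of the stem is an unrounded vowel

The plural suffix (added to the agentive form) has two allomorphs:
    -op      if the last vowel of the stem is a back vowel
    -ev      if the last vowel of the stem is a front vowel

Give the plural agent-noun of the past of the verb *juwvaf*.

juwvafoftosop

The final consonant of *juwvaf* is /f/, which is labial, so the past-tense suffix is -of, giving *juwvafof*.
The last vowel of the past-tense form *juwvafof* is /o/, which is a rounded vowel, so the agentive suffix is -tos, giving *juwvafoftos*.
The agentive form *juwvafoftos*: last vowel = /o/, a back vowel → -op → *juwvafoftosop*.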